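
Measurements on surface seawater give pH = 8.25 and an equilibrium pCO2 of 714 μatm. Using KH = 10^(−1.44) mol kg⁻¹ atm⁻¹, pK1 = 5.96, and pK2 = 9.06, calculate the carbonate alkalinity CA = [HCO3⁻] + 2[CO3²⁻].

[CO2*] = KH · pCO2 = 10^(−1.44) × 714×10^-6 = 2.592×10^-5 mol/kg
α₀ = 1/(1 + K1/[H⁺] + K1K2/[H⁺]²) = 1/(1 + 10^+2.29 + 10^+1.48) = 0.004421
DIC = [CO2*]/α₀ = 2.592×10^-5 / 0.004421 = 5.864 mmol/kg
CA = (α₁ + 2α₂)·DIC = (0.8621 + 2×0.1335) × 5.864 = 6.62 mmol/kg

CA = 6.62 mmol/kg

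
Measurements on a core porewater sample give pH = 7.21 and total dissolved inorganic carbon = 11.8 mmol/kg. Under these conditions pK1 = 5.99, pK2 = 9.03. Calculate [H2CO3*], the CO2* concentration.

[CO2*] = 0.661 mmol/kg

α₀ = 1 / (1 + K1/[H⁺] + K1K2/[H⁺]²) = 1 / (1 + 10^+1.22 + 10^-0.60)
   = 1 / (1 + 16.596 + 0.25119) = 1/17.847 = 0.05603
[CO2*] = α₀ × DIC = 0.05603 × 11.8 = 0.661 mmol/kg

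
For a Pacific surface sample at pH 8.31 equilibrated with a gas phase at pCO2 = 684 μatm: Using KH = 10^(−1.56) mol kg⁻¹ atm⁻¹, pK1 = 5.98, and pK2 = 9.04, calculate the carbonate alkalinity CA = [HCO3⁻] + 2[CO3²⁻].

[CO2*] = KH · pCO2 = 10^(−1.56) × 684×10^-6 = 1.884×10^-5 mol/kg
α₀ = 1/(1 + K1/[H⁺] + K1K2/[H⁺]²) = 1/(1 + 10^+2.33 + 10^+1.60) = 0.003928
DIC = [CO2*]/α₀ = 1.884×10^-5 / 0.003928 = 4.797 mmol/kg
CA = (α₁ + 2α₂)·DIC = (0.8397 + 2×0.1564) × 4.797 = 5.53 mmol/kg

CA = 5.53 mmol/kg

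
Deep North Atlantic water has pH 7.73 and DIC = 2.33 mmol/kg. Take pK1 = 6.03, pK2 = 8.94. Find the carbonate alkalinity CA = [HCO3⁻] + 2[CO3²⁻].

CA = 2.42 mmol/kg

CA = [HCO3⁻] + 2[CO3²⁻] = (α₁ + 2α₂)·DIC
At pH 7.73: [H⁺]/K1 = 10^-1.70 = 0.019953, K2/[H⁺] = 10^-1.21 = 0.061660
α₁ = 1/(1 + 0.019953 + 0.061660) = 1/1.0816 = 0.9245; α₂ = α₁·K2/[H⁺] = 0.05701
α₁ + 2α₂ = 1.0386
CA = 1.0386 × 2.33 = 2.42 mmol/kg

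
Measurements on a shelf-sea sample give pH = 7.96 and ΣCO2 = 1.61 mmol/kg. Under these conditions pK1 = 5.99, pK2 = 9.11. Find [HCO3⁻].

α₁ = 1 / (1 + [H⁺]/K1 + K2/[H⁺]) = 1 / (1 + 10^-1.97 + 10^-1.15)
   = 1 / (1 + 0.010715 + 0.070795) = 1/1.0815 = 0.9246
[HCO3⁻] = α₁ × DIC = 0.9246 × 1.61 = 1.49 mmol/kg

[HCO3⁻] = 1.49 mmol/kg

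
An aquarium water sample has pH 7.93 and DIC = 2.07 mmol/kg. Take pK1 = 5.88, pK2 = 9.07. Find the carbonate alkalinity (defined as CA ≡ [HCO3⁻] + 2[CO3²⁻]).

CA = 2.19 mmol/kg

CA = [HCO3⁻] + 2[CO3²⁻] = (α₁ + 2α₂)·DIC
At pH 7.93: [H⁺]/K1 = 10^-2.05 = 0.0089125, K2/[H⁺] = 10^-1.14 = 0.072444
α₁ = 1/(1 + 0.0089125 + 0.072444) = 1/1.0814 = 0.9248; α₂ = α₁·K2/[H⁺] = 0.06699
α₁ + 2α₂ = 1.0588
CA = 1.0588 × 2.07 = 2.19 mmol/kg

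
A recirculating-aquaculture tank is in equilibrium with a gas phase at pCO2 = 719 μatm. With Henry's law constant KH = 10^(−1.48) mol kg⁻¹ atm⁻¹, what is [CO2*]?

KH = 10^(−1.48) = 3.311×10^-2 mol kg⁻¹ atm⁻¹
[CO2*] = KH · pCO2 = 3.311×10^-2 × 719×10^-6 atm = 2.38×10^-5 mol/kg

[CO2*] = 23.8 μmol/kg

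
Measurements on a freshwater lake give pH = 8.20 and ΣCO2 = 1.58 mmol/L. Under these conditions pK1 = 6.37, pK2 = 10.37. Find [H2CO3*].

α₀ = 1 / (1 + K1/[H⁺] + K1K2/[H⁺]²) = 1 / (1 + 10^+1.83 + 10^-0.34)
   = 1 / (1 + 67.608 + 0.45709) = 1/69.065 = 0.01448
[CO2*] = α₀ × DIC = 0.01448 × 1.58 = 0.0229 mmol/L

[CO2*] = 0.0229 mmol/L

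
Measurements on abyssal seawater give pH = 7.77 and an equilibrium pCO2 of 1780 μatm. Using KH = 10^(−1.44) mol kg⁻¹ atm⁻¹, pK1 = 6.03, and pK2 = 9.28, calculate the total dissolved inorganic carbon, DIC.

DIC = 3.73 mmol/kg

[CO2*] = KH · pCO2 = 10^(−1.44) × 1780×10^-6 = 6.463×10^-5 mol/kg
α₀ = 1/(1 + K1/[H⁺] + K1K2/[H⁺]²) = 1/(1 + 10^+1.74 + 10^+0.23) = 0.01735
DIC = [CO2*]/α₀ = 6.463×10^-5 / 0.01735 = 3.73 mmol/kg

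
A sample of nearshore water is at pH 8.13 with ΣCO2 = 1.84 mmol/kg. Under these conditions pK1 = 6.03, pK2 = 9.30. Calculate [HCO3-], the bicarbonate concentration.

[HCO3⁻] = 1.71 mmol/kg

α₁ = 1 / (1 + [H⁺]/K1 + K2/[H⁺]) = 1 / (1 + 10^-2.10 + 10^-1.17)
   = 1 / (1 + 0.0079433 + 0.067608) = 1/1.0756 = 0.9298
[HCO3⁻] = α₁ × DIC = 0.9298 × 1.84 = 1.71 mmol/kg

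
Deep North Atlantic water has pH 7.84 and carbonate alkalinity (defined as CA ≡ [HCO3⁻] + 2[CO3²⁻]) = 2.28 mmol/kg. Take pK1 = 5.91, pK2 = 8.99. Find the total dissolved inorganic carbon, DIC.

DIC = 2.16 mmol/kg

CA = [HCO3⁻] + 2[CO3²⁻] = (α₁ + 2α₂)·DIC
At pH 7.84: [H⁺]/K1 = 10^-1.93 = 0.011749, K2/[H⁺] = 10^-1.15 = 0.070795
α₁ = 1/(1 + 0.011749 + 0.070795) = 1/1.0825 = 0.9238; α₂ = α₁·K2/[H⁺] = 0.06540
α₁ + 2α₂ = 1.0545
DIC = CA / (α₁ + 2α₂) = 2.28 / 1.0545 = 2.16 mmol/kg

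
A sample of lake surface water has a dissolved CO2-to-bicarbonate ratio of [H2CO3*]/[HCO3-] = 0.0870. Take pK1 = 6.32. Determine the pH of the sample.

From K1 = [H⁺][HCO3-]/[H2CO3*]:  pH = pK1 − log₁₀([H2CO3*]/[HCO3-])
log₁₀(0.0870) = -1.060
pH = 6.32 − (-1.060) = 7.38

pH = 7.38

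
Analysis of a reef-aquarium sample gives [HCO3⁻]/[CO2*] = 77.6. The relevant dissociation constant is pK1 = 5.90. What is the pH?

From K1 = [H⁺][HCO3⁻]/[CO2*]:  pH = pK1 + log₁₀([HCO3⁻]/[CO2*])
log₁₀(77.6) = +1.890
pH = 5.90 + (+1.890) = 7.79

pH = 7.79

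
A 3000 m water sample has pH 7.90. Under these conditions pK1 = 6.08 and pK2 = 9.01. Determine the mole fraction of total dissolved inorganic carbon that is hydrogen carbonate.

α₁ = 0.915

α₁ = 1 / (1 + [H⁺]/K1 + K2/[H⁺]) = 1 / (1 + 10^-1.82 + 10^-1.11)
   = 1 / (1 + 0.015136 + 0.077625) = 1/1.0928 = 0.9151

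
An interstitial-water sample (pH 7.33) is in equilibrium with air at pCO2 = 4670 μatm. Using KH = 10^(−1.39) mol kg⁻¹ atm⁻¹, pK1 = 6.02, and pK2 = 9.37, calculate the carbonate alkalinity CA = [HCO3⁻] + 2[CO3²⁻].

CA = 3.96 mmol/kg

[CO2*] = KH · pCO2 = 10^(−1.39) × 4670×10^-6 = 1.902×10^-4 mol/kg
α₀ = 1/(1 + K1/[H⁺] + K1K2/[H⁺]²) = 1/(1 + 10^+1.31 + 10^-0.73) = 0.04629
DIC = [CO2*]/α₀ = 1.902×10^-4 / 0.04629 = 4.110 mmol/kg
CA = (α₁ + 2α₂)·DIC = (0.9451 + 2×0.008619) × 4.110 = 3.96 mmol/kg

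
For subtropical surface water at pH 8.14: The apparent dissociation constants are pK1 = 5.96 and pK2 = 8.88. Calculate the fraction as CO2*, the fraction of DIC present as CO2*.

α₀ = 1 / (1 + K1/[H⁺] + K1K2/[H⁺]²) = 1 / (1 + 10^+2.18 + 10^+1.44)
   = 1 / (1 + 151.36 + 27.542) = 1/179.90 = 0.005559

α₀ = 0.00556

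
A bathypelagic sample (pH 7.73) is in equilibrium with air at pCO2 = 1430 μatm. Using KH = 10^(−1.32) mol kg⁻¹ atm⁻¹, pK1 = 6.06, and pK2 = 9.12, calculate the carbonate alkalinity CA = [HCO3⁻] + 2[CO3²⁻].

[CO2*] = KH · pCO2 = 10^(−1.32) × 1430×10^-6 = 6.844×10^-5 mol/kg
α₀ = 1/(1 + K1/[H⁺] + K1K2/[H⁺]²) = 1/(1 + 10^+1.67 + 10^+0.28) = 0.02013
DIC = [CO2*]/α₀ = 6.844×10^-5 / 0.02013 = 3.400 mmol/kg
CA = (α₁ + 2α₂)·DIC = (0.9415 + 2×0.03836) × 3.400 = 3.46 mmol/kg

CA = 3.46 mmol/kg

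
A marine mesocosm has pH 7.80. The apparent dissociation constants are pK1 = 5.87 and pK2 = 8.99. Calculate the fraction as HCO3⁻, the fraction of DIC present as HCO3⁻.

α₁ = 0.929

α₁ = 1 / (1 + [H⁺]/K1 + K2/[H⁺]) = 1 / (1 + 10^-1.93 + 10^-1.19)
   = 1 / (1 + 0.011749 + 0.064565) = 1/1.0763 = 0.9291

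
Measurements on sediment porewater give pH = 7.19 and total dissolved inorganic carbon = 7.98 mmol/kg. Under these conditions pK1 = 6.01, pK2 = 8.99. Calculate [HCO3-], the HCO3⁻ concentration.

α₁ = 1 / (1 + [H⁺]/K1 + K2/[H⁺]) = 1 / (1 + 10^-1.18 + 10^-1.80)
   = 1 / (1 + 0.066069 + 0.015849) = 1/1.0819 = 0.9243
[HCO3⁻] = α₁ × DIC = 0.9243 × 7.98 = 7.38 mmol/kg

[HCO3⁻] = 7.38 mmol/kg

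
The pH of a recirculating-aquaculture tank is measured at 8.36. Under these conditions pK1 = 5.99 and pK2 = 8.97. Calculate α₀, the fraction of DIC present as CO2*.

α₀ = 1 / (1 + K1/[H⁺] + K1K2/[H⁺]²) = 1 / (1 + 10^+2.37 + 10^+1.76)
   = 1 / (1 + 234.42 + 57.544) = 1/292.97 = 0.003413

α₀ = 0.00341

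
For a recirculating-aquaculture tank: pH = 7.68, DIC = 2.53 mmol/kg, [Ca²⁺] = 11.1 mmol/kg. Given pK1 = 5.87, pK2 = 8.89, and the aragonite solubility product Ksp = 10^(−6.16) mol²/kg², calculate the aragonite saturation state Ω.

α₂ = 1 / (1 + [H⁺]/K2 + [H⁺]²/(K1K2)) = 1 / (1 + 10^+1.21 + 10^-0.60)
   = 1 / (1 + 16.218 + 0.25119) = 1/17.469 = 0.05724
[CO3²⁻] = α₂ × DIC = 0.05724 × 2.53 = 0.1448 mmol/kg
Ksp = 10^(−6.16) = 6.918×10^-7
Ω = [Ca²⁺][CO3²⁻]/Ksp = (11.1×10^-3)(1.448×10^-4) / 6.918×10^-7 = 2.32

Ω = 2.32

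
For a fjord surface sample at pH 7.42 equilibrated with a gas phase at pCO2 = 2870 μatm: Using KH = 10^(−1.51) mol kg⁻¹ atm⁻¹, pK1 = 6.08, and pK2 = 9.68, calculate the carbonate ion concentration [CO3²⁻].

[CO2*] = KH · pCO2 = 10^(−1.51) × 2870×10^-6 = 8.869×10^-5 mol/kg
α₀ = 1/(1 + K1/[H⁺] + K1K2/[H⁺]²) = 1/(1 + 10^+1.34 + 10^-0.92) = 0.04348
DIC = [CO2*]/α₀ = 8.869×10^-5 / 0.04348 = 2.040 mmol/kg
[CO3²⁻] = α₂·DIC; α₂ = 0.005228, so [CO3²⁻] = 0.005228 × 2.040 = 0.0107 mmol/kg = 10.7 μmol/kg

[CO3²⁻] = 10.7 μmol/kg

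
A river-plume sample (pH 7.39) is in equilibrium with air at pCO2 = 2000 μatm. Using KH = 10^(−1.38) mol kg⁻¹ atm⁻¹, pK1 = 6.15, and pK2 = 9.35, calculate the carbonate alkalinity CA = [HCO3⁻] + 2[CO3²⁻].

CA = 1.48 mmol/kg

[CO2*] = KH · pCO2 = 10^(−1.38) × 2000×10^-6 = 8.337×10^-5 mol/kg
α₀ = 1/(1 + K1/[H⁺] + K1K2/[H⁺]²) = 1/(1 + 10^+1.24 + 10^-0.72) = 0.05385
DIC = [CO2*]/α₀ = 8.337×10^-5 / 0.05385 = 1.548 mmol/kg
CA = (α₁ + 2α₂)·DIC = (0.9359 + 2×0.01026) × 1.548 = 1.48 mmol/kg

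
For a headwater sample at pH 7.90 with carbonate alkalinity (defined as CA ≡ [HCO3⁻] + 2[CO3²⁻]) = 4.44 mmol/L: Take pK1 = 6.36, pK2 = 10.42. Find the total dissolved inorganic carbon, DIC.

CA = [HCO3⁻] + 2[CO3²⁻] = (α₁ + 2α₂)·DIC
At pH 7.90: [H⁺]/K1 = 10^-1.54 = 0.028840, K2/[H⁺] = 10^-2.52 = 0.0030200
α₁ = 1/(1 + 0.028840 + 0.0030200) = 1/1.0319 = 0.9691; α₂ = α₁·K2/[H⁺] = 0.002927
α₁ + 2α₂ = 0.9750
DIC = CA / (α₁ + 2α₂) = 4.44 / 0.9750 = 4.55 mmol/L

DIC = 4.55 mmol/L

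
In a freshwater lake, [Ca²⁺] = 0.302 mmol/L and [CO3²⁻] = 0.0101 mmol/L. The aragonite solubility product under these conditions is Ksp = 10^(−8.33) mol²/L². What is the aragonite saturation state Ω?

Ksp = 10^(−8.33) = 4.677×10^-9
Ω = [Ca²⁺][CO3²⁻]/Ksp = (0.302×10^-3)(0.0101×10^-3) / 4.677×10^-9 = 0.652

Ω = 0.652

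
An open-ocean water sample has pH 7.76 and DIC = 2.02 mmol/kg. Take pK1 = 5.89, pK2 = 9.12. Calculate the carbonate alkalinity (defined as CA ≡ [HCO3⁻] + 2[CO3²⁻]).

CA = [HCO3⁻] + 2[CO3²⁻] = (α₁ + 2α₂)·DIC
At pH 7.76: [H⁺]/K1 = 10^-1.87 = 0.013490, K2/[H⁺] = 10^-1.36 = 0.043652
α₁ = 1/(1 + 0.013490 + 0.043652) = 1/1.0571 = 0.9459; α₂ = α₁·K2/[H⁺] = 0.04129
α₁ + 2α₂ = 1.0285
CA = 1.0285 × 2.02 = 2.08 mmol/kg

CA = 2.08 mmol/kg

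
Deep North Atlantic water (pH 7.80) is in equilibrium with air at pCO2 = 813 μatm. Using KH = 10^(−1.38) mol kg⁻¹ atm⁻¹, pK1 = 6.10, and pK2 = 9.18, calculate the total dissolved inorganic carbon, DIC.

DIC = 1.80 mmol/kg

[CO2*] = KH · pCO2 = 10^(−1.38) × 813×10^-6 = 3.389×10^-5 mol/kg
α₀ = 1/(1 + K1/[H⁺] + K1K2/[H⁺]²) = 1/(1 + 10^+1.70 + 10^+0.32) = 0.01879
DIC = [CO2*]/α₀ = 3.389×10^-5 / 0.01879 = 1.80 mmol/kg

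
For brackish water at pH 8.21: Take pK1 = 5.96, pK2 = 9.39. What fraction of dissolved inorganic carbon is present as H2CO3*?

α₀ = 0.00525

α₀ = 1 / (1 + K1/[H⁺] + K1K2/[H⁺]²) = 1 / (1 + 10^+2.25 + 10^+1.07)
   = 1 / (1 + 177.83 + 11.749) = 1/190.58 = 0.005247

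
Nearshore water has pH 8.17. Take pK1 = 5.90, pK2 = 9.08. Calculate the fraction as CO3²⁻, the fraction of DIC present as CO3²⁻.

α₂ = 1 / (1 + [H⁺]/K2 + [H⁺]²/(K1K2)) = 1 / (1 + 10^+0.91 + 10^-1.36)
   = 1 / (1 + 8.1283 + 0.043652) = 1/9.1720 = 0.1090

α₂ = 0.109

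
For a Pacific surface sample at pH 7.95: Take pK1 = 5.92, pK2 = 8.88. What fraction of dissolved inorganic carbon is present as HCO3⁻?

α₁ = 0.887

α₁ = 1 / (1 + [H⁺]/K1 + K2/[H⁺]) = 1 / (1 + 10^-2.03 + 10^-0.93)
   = 1 / (1 + 0.0093325 + 0.11749) = 1/1.1268 = 0.8875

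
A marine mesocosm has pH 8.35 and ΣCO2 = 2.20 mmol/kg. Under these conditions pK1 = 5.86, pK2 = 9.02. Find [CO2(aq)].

[CO2*] = 5.85 μmol/kg

α₀ = 1 / (1 + K1/[H⁺] + K1K2/[H⁺]²) = 1 / (1 + 10^+2.49 + 10^+1.82)
   = 1 / (1 + 309.03 + 66.069) = 1/376.10 = 0.002659
[CO2*] = α₀ × DIC = 0.002659 × 2.20 = 0.00585 mmol/kg = 5.85 μmol/kg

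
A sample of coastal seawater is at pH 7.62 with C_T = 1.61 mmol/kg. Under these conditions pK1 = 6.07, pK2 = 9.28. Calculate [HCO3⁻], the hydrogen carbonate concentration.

[HCO3⁻] = 1.53 mmol/kg

α₁ = 1 / (1 + [H⁺]/K1 + K2/[H⁺]) = 1 / (1 + 10^-1.55 + 10^-1.66)
   = 1 / (1 + 0.028184 + 0.021878) = 1/1.0501 = 0.9523
[HCO3⁻] = α₁ × DIC = 0.9523 × 1.61 = 1.53 mmol/kg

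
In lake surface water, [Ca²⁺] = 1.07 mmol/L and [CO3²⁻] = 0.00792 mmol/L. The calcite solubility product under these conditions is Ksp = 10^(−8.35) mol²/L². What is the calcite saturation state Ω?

Ksp = 10^(−8.35) = 4.467×10^-9
Ω = [Ca²⁺][CO3²⁻]/Ksp = (1.07×10^-3)(0.00792×10^-3) / 4.467×10^-9 = 1.90

Ω = 1.90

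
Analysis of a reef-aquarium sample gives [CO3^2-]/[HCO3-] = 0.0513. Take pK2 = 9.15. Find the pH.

pH = 7.86

From K2 = [H⁺][CO3^2-]/[HCO3-]:  pH = pK2 + log₁₀([CO3^2-]/[HCO3-])
log₁₀(0.0513) = -1.290
pH = 9.15 + (-1.290) = 7.86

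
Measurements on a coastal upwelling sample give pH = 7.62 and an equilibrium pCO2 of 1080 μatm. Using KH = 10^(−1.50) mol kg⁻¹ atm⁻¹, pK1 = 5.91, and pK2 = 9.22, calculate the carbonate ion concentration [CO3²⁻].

[CO2*] = KH · pCO2 = 10^(−1.50) × 1080×10^-6 = 3.415×10^-5 mol/kg
α₀ = 1/(1 + K1/[H⁺] + K1K2/[H⁺]²) = 1/(1 + 10^+1.71 + 10^+0.11) = 0.01867
DIC = [CO2*]/α₀ = 3.415×10^-5 / 0.01867 = 1.830 mmol/kg
[CO3²⁻] = α₂·DIC; α₂ = 0.02405, so [CO3²⁻] = 0.02405 × 1.830 = 0.0440 mmol/kg

[CO3²⁻] = 0.0440 mmol/kg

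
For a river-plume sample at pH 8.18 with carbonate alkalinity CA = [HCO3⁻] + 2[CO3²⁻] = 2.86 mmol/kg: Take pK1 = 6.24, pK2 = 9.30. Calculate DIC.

DIC = 2.70 mmol/kg

CA = [HCO3⁻] + 2[CO3²⁻] = (α₁ + 2α₂)·DIC
At pH 8.18: [H⁺]/K1 = 10^-1.94 = 0.011482, K2/[H⁺] = 10^-1.12 = 0.075858
α₁ = 1/(1 + 0.011482 + 0.075858) = 1/1.0873 = 0.9197; α₂ = α₁·K2/[H⁺] = 0.06976
α₁ + 2α₂ = 1.0592
DIC = CA / (α₁ + 2α₂) = 2.86 / 1.0592 = 2.70 mmol/kg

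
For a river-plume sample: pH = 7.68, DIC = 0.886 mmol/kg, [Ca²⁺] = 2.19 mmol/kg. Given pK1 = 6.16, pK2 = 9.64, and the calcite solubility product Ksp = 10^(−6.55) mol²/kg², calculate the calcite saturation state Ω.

Ω = 0.0725

α₂ = 1 / (1 + [H⁺]/K2 + [H⁺]²/(K1K2)) = 1 / (1 + 10^+1.96 + 10^+0.44)
   = 1 / (1 + 91.201 + 2.7542) = 1/94.955 = 0.01053
[CO3²⁻] = α₂ × DIC = 0.01053 × 0.886 = 0.009331 mmol/kg = 9.331 μmol/kg
Ksp = 10^(−6.55) = 2.818×10^-7
Ω = [Ca²⁺][CO3²⁻]/Ksp = (2.19×10^-3)(9.331×10^-6) / 2.818×10^-7 = 0.0725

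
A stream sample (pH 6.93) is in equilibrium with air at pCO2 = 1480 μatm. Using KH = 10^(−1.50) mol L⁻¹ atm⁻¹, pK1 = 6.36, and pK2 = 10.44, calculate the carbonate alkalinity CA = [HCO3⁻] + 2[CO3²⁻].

CA = 0.174 mmol/L

[CO2*] = KH · pCO2 = 10^(−1.50) × 1480×10^-6 = 4.680×10^-5 mol/L
α₀ = 1/(1 + K1/[H⁺] + K1K2/[H⁺]²) = 1/(1 + 10^+0.57 + 10^-2.94) = 0.2120
DIC = [CO2*]/α₀ = 4.680×10^-5 / 0.2120 = 0.2207 mmol/L
CA = (α₁ + 2α₂)·DIC = (0.7877 + 2×0.0002434) × 0.2207 = 0.174 mmol/L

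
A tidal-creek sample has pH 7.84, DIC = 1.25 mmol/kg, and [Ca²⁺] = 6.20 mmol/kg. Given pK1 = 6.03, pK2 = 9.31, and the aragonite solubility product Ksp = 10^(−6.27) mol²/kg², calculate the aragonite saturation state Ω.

Ω = 0.466

α₂ = 1 / (1 + [H⁺]/K2 + [H⁺]²/(K1K2)) = 1 / (1 + 10^+1.47 + 10^-0.34)
   = 1 / (1 + 29.512 + 0.45709) = 1/30.969 = 0.03229
[CO3²⁻] = α₂ × DIC = 0.03229 × 1.25 = 0.04036 mmol/kg
Ksp = 10^(−6.27) = 5.370×10^-7
Ω = [Ca²⁺][CO3²⁻]/Ksp = (6.20×10^-3)(4.036×10^-5) / 5.370×10^-7 = 0.466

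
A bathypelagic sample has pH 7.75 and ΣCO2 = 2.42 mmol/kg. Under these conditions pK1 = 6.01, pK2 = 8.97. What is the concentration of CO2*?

α₀ = 1 / (1 + K1/[H⁺] + K1K2/[H⁺]²) = 1 / (1 + 10^+1.74 + 10^+0.52)
   = 1 / (1 + 54.954 + 3.3113) = 1/59.265 = 0.01687
[CO2*] = α₀ × DIC = 0.01687 × 2.42 = 0.0408 mmol/kg

[CO2*] = 0.0408 mmol/kg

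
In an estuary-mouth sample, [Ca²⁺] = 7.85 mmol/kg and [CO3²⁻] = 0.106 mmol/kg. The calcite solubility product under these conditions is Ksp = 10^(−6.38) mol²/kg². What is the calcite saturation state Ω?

Ksp = 10^(−6.38) = 4.169×10^-7
Ω = [Ca²⁺][CO3²⁻]/Ksp = (7.85×10^-3)(0.106×10^-3) / 4.169×10^-7 = 2.00

Ω = 2.00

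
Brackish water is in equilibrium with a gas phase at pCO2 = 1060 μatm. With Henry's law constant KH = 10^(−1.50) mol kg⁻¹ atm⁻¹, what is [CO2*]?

[CO2*] = 33.5 μmol/kg

KH = 10^(−1.50) = 3.162×10^-2 mol kg⁻¹ atm⁻¹
[CO2*] = KH · pCO2 = 3.162×10^-2 × 1060×10^-6 atm = 3.35×10^-5 mol/kg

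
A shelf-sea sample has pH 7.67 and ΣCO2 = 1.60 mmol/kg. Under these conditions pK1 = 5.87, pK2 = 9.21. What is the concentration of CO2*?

α₀ = 1 / (1 + K1/[H⁺] + K1K2/[H⁺]²) = 1 / (1 + 10^+1.80 + 10^+0.26)
   = 1 / (1 + 63.096 + 1.8197) = 1/65.915 = 0.01517
[CO2*] = α₀ × DIC = 0.01517 × 1.60 = 0.0243 mmol/kg

[CO2*] = 0.0243 mmol/kg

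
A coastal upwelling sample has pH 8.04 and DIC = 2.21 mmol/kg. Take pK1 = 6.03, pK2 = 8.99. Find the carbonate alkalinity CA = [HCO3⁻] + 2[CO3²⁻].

CA = [HCO3⁻] + 2[CO3²⁻] = (α₁ + 2α₂)·DIC
At pH 8.04: [H⁺]/K1 = 10^-2.01 = 0.0097724, K2/[H⁺] = 10^-0.95 = 0.11220
α₁ = 1/(1 + 0.0097724 + 0.11220) = 1/1.1220 = 0.8913; α₂ = α₁·K2/[H⁺] = 0.1000
α₁ + 2α₂ = 1.0913
CA = 1.0913 × 2.21 = 2.41 mmol/kg

CA = 2.41 mmol/kg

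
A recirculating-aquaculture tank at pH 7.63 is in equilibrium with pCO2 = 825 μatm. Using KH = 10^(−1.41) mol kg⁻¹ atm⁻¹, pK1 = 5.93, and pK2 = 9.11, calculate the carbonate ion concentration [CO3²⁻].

[CO3²⁻] = 0.0533 mmol/kg

[CO2*] = KH · pCO2 = 10^(−1.41) × 825×10^-6 = 3.210×10^-5 mol/kg
α₀ = 1/(1 + K1/[H⁺] + K1K2/[H⁺]²) = 1/(1 + 10^+1.70 + 10^+0.22) = 0.01895
DIC = [CO2*]/α₀ = 3.210×10^-5 / 0.01895 = 1.694 mmol/kg
[CO3²⁻] = α₂·DIC; α₂ = 0.03144, so [CO3²⁻] = 0.03144 × 1.694 = 0.0533 mmol/kg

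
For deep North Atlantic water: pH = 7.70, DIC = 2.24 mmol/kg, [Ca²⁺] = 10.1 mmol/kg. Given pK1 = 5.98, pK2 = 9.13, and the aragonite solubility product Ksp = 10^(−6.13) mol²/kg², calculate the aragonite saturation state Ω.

α₂ = 1 / (1 + [H⁺]/K2 + [H⁺]²/(K1K2)) = 1 / (1 + 10^+1.43 + 10^-0.29)
   = 1 / (1 + 26.915 + 0.51286) = 1/28.428 = 0.03518
[CO3²⁻] = α₂ × DIC = 0.03518 × 2.24 = 0.07879 mmol/kg
Ksp = 10^(−6.13) = 7.413×10^-7
Ω = [Ca²⁺][CO3²⁻]/Ksp = (10.1×10^-3)(7.879×10^-5) / 7.413×10^-7 = 1.07

Ω = 1.07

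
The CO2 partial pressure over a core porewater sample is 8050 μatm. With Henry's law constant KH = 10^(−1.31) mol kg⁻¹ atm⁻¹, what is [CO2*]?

KH = 10^(−1.31) = 4.898×10^-2 mol kg⁻¹ atm⁻¹
[CO2*] = KH · pCO2 = 4.898×10^-2 × 8050×10^-6 atm = 3.94×10^-4 mol/kg

[CO2*] = 394 μmol/kg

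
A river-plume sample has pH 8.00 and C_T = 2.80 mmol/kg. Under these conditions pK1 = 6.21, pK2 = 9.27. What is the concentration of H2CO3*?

[CO2*] = 0.0424 mmol/kg

α₀ = 1 / (1 + K1/[H⁺] + K1K2/[H⁺]²) = 1 / (1 + 10^+1.79 + 10^+0.52)
   = 1 / (1 + 61.660 + 3.3113) = 1/65.971 = 0.01516
[CO2*] = α₀ × DIC = 0.01516 × 2.80 = 0.0424 mmol/kg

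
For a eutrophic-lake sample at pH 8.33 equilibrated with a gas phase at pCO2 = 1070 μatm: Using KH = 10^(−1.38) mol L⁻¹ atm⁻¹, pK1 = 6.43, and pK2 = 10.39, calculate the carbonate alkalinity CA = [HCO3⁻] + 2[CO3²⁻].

[CO2*] = KH · pCO2 = 10^(−1.38) × 1070×10^-6 = 4.461×10^-5 mol/L
α₀ = 1/(1 + K1/[H⁺] + K1K2/[H⁺]²) = 1/(1 + 10^+1.90 + 10^-0.16) = 0.01233
DIC = [CO2*]/α₀ = 4.461×10^-5 / 0.01233 = 3.619 mmol/L
CA = (α₁ + 2α₂)·DIC = (0.9791 + 2×0.008528) × 3.619 = 3.60 mmol/L

CA = 3.60 mmol/L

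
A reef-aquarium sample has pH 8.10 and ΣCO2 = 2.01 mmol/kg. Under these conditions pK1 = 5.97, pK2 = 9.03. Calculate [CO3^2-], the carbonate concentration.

[CO3²⁻] = 0.210 mmol/kg

α₂ = 1 / (1 + [H⁺]/K2 + [H⁺]²/(K1K2)) = 1 / (1 + 10^+0.93 + 10^-1.20)
   = 1 / (1 + 8.5114 + 0.063096) = 1/9.5745 = 0.1044
[CO3²⁻] = α₂ × DIC = 0.1044 × 2.01 = 0.210 mmol/kg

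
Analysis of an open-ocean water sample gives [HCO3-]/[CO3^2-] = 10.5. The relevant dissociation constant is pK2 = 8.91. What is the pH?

From K2 = [H⁺][CO3^2-]/[HCO3-]:  pH = pK2 − log₁₀([HCO3-]/[CO3^2-])
log₁₀(10.5) = +1.021
pH = 8.91 − (+1.021) = 7.89

pH = 7.89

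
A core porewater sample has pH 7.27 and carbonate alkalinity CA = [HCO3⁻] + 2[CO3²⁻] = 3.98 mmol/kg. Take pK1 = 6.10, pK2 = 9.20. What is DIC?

DIC = 4.20 mmol/kg

CA = [HCO3⁻] + 2[CO3²⁻] = (α₁ + 2α₂)·DIC
At pH 7.27: [H⁺]/K1 = 10^-1.17 = 0.067608, K2/[H⁺] = 10^-1.93 = 0.011749
α₁ = 1/(1 + 0.067608 + 0.011749) = 1/1.0794 = 0.9265; α₂ = α₁·K2/[H⁺] = 0.01089
α₁ + 2α₂ = 0.9482
DIC = CA / (α₁ + 2α₂) = 3.98 / 0.9482 = 4.20 mmol/kg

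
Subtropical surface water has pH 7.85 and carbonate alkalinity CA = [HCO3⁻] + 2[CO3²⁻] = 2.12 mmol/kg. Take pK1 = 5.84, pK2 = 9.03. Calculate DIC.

DIC = 2.01 mmol/kg

CA = [HCO3⁻] + 2[CO3²⁻] = (α₁ + 2α₂)·DIC
At pH 7.85: [H⁺]/K1 = 10^-2.01 = 0.0097724, K2/[H⁺] = 10^-1.18 = 0.066069
α₁ = 1/(1 + 0.0097724 + 0.066069) = 1/1.0758 = 0.9295; α₂ = α₁·K2/[H⁺] = 0.06141
α₁ + 2α₂ = 1.0523
DIC = CA / (α₁ + 2α₂) = 2.12 / 1.0523 = 2.01 mmol/kg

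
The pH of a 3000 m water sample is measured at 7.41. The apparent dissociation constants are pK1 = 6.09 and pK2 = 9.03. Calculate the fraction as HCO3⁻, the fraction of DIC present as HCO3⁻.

α₁ = 0.933

α₁ = 1 / (1 + [H⁺]/K1 + K2/[H⁺]) = 1 / (1 + 10^-1.32 + 10^-1.62)
   = 1 / (1 + 0.047863 + 0.023988) = 1/1.0719 = 0.9330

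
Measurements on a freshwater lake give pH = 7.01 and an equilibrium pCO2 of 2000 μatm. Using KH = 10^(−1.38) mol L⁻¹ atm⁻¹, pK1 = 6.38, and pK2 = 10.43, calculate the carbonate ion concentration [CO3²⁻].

[CO2*] = KH · pCO2 = 10^(−1.38) × 2000×10^-6 = 8.337×10^-5 mol/L
α₀ = 1/(1 + K1/[H⁺] + K1K2/[H⁺]²) = 1/(1 + 10^+0.63 + 10^-2.79) = 0.1898
DIC = [CO2*]/α₀ = 8.337×10^-5 / 0.1898 = 0.4392 mmol/L
[CO3²⁻] = α₂·DIC; α₂ = 0.0003079, so [CO3²⁻] = 0.0003079 × 0.4392 = 0.000135 mmol/L = 0.135 μmol/L

[CO3²⁻] = 0.135 μmol/L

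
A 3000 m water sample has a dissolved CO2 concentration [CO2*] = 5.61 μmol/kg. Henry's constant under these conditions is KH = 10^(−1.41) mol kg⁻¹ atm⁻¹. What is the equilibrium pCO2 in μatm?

pCO2 = 144 μatm

KH = 10^(−1.41) = 3.890×10^-2 mol kg⁻¹ atm⁻¹
pCO2 = [CO2*]/KH = 5.61×10^-6 / 3.890×10^-2 = 1.44×10^-4 atm = 144 μatm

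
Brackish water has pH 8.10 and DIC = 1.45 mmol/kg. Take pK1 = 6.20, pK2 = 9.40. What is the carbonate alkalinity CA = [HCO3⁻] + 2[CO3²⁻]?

CA = [HCO3⁻] + 2[CO3²⁻] = (α₁ + 2α₂)·DIC
At pH 8.10: [H⁺]/K1 = 10^-1.90 = 0.012589, K2/[H⁺] = 10^-1.30 = 0.050119
α₁ = 1/(1 + 0.012589 + 0.050119) = 1/1.0627 = 0.9410; α₂ = α₁·K2/[H⁺] = 0.04716
α₁ + 2α₂ = 1.0353
CA = 1.0353 × 1.45 = 1.50 mmol/kg

CA = 1.50 mmol/kg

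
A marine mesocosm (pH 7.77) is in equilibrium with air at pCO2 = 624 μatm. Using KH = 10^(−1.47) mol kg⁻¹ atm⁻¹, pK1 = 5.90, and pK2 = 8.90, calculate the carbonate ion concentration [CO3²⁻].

[CO3²⁻] = 0.116 mmol/kg

[CO2*] = KH · pCO2 = 10^(−1.47) × 624×10^-6 = 2.114×10^-5 mol/kg
α₀ = 1/(1 + K1/[H⁺] + K1K2/[H⁺]²) = 1/(1 + 10^+1.87 + 10^+0.74) = 0.01240
DIC = [CO2*]/α₀ = 2.114×10^-5 / 0.01240 = 1.705 mmol/kg
[CO3²⁻] = α₂·DIC; α₂ = 0.06816, so [CO3²⁻] = 0.06816 × 1.705 = 0.116 mmol/kg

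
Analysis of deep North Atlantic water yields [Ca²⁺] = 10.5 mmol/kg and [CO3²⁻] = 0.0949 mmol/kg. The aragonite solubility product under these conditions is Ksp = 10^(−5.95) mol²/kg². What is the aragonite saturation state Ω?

Ksp = 10^(−5.95) = 1.122×10^-6
Ω = [Ca²⁺][CO3²⁻]/Ksp = (10.5×10^-3)(0.0949×10^-3) / 1.122×10^-6 = 0.888

Ω = 0.888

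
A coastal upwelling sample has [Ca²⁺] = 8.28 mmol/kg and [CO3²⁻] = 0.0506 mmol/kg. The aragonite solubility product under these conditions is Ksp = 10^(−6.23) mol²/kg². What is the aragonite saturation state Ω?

Ksp = 10^(−6.23) = 5.888×10^-7
Ω = [Ca²⁺][CO3²⁻]/Ksp = (8.28×10^-3)(0.0506×10^-3) / 5.888×10^-7 = 0.712

Ω = 0.712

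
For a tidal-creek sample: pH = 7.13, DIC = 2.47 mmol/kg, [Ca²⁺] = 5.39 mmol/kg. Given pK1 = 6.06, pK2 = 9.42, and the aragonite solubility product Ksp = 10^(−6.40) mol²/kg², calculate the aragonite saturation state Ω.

α₂ = 1 / (1 + [H⁺]/K2 + [H⁺]²/(K1K2)) = 1 / (1 + 10^+2.29 + 10^+1.22)
   = 1 / (1 + 194.98 + 16.596) = 1/212.58 = 0.004704
[CO3²⁻] = α₂ × DIC = 0.004704 × 2.47 = 0.01162 mmol/kg = 11.62 μmol/kg
Ksp = 10^(−6.40) = 3.981×10^-7
Ω = [Ca²⁺][CO3²⁻]/Ksp = (5.39×10^-3)(1.162×10^-5) / 3.981×10^-7 = 0.157

Ω = 0.157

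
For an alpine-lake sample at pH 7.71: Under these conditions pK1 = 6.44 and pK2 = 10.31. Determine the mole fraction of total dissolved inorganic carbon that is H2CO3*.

α₀ = 0.0508

α₀ = 1 / (1 + K1/[H⁺] + K1K2/[H⁺]²) = 1 / (1 + 10^+1.27 + 10^-1.33)
   = 1 / (1 + 18.621 + 0.046774) = 1/19.668 = 0.05084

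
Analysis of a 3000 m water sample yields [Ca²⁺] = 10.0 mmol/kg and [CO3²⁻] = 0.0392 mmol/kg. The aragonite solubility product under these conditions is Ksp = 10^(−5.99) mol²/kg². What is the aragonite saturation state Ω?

Ksp = 10^(−5.99) = 1.023×10^-6
Ω = [Ca²⁺][CO3²⁻]/Ksp = (10.0×10^-3)(0.0392×10^-3) / 1.023×10^-6 = 0.383

Ω = 0.383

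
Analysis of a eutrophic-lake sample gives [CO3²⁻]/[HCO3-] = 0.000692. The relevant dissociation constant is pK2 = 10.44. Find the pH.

pH = 7.28

From K2 = [H⁺][CO3²⁻]/[HCO3-]:  pH = pK2 + log₁₀([CO3²⁻]/[HCO3-])
log₁₀(0.000692) = -3.160
pH = 10.44 + (-3.160) = 7.28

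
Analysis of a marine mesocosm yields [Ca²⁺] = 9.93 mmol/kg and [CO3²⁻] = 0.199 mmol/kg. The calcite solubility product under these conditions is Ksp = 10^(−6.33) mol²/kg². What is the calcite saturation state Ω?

Ksp = 10^(−6.33) = 4.677×10^-7
Ω = [Ca²⁺][CO3²⁻]/Ksp = (9.93×10^-3)(0.199×10^-3) / 4.677×10^-7 = 4.22

Ω = 4.22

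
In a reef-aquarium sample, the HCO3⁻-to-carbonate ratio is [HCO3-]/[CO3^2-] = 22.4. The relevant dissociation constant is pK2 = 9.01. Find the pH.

pH = 7.66

From K2 = [H⁺][CO3^2-]/[HCO3-]:  pH = pK2 − log₁₀([HCO3-]/[CO3^2-])
log₁₀(22.4) = +1.350
pH = 9.01 − (+1.350) = 7.66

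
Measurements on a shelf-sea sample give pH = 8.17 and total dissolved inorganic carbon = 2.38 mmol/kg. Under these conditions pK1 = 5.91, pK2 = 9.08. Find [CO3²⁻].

α₂ = 1 / (1 + [H⁺]/K2 + [H⁺]²/(K1K2)) = 1 / (1 + 10^+0.91 + 10^-1.35)
   = 1 / (1 + 8.1283 + 0.044668) = 1/9.1730 = 0.1090
[CO3²⁻] = α₂ × DIC = 0.1090 × 2.38 = 0.259 mmol/kg

[CO3²⁻] = 0.259 mmol/kg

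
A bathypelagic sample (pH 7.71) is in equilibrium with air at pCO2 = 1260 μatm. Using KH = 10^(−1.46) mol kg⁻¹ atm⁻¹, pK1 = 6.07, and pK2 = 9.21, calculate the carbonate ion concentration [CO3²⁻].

[CO2*] = KH · pCO2 = 10^(−1.46) × 1260×10^-6 = 4.369×10^-5 mol/kg
α₀ = 1/(1 + K1/[H⁺] + K1K2/[H⁺]²) = 1/(1 + 10^+1.64 + 10^+0.14) = 0.02172
DIC = [CO2*]/α₀ = 4.369×10^-5 / 0.02172 = 2.011 mmol/kg
[CO3²⁻] = α₂·DIC; α₂ = 0.02999, so [CO3²⁻] = 0.02999 × 2.011 = 0.0603 mmol/kg

[CO3²⁻] = 0.0603 mmol/kg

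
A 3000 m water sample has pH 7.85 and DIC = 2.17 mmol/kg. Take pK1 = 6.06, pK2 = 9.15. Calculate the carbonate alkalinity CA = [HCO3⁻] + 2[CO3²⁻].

CA = 2.24 mmol/kg

CA = [HCO3⁻] + 2[CO3²⁻] = (α₁ + 2α₂)·DIC
At pH 7.85: [H⁺]/K1 = 10^-1.79 = 0.016218, K2/[H⁺] = 10^-1.30 = 0.050119
α₁ = 1/(1 + 0.016218 + 0.050119) = 1/1.0663 = 0.9378; α₂ = α₁·K2/[H⁺] = 0.04700
α₁ + 2α₂ = 1.0318
CA = 1.0318 × 2.17 = 2.24 mmol/kg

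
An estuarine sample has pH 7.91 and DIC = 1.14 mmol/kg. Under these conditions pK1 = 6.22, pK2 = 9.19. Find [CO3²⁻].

[CO3²⁻] = 0.0558 mmol/kg

α₂ = 1 / (1 + [H⁺]/K2 + [H⁺]²/(K1K2)) = 1 / (1 + 10^+1.28 + 10^-0.41)
   = 1 / (1 + 19.055 + 0.38905) = 1/20.444 = 0.04891
[CO3²⁻] = α₂ × DIC = 0.04891 × 1.14 = 0.0558 mmol/kg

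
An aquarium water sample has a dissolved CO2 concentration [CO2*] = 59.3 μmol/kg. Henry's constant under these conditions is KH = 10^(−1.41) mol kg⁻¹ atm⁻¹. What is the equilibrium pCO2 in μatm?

KH = 10^(−1.41) = 3.890×10^-2 mol kg⁻¹ atm⁻¹
pCO2 = [CO2*]/KH = 59.3×10^-6 / 3.890×10^-2 = 1.52×10^-3 atm = 1520 μatm

pCO2 = 1520 μatm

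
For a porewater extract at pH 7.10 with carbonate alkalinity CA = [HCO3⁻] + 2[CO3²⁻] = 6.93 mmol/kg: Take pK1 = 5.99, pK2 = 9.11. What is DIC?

DIC = 7.39 mmol/kg

CA = [HCO3⁻] + 2[CO3²⁻] = (α₁ + 2α₂)·DIC
At pH 7.10: [H⁺]/K1 = 10^-1.11 = 0.077625, K2/[H⁺] = 10^-2.01 = 0.0097724
α₁ = 1/(1 + 0.077625 + 0.0097724) = 1/1.0874 = 0.9196; α₂ = α₁·K2/[H⁺] = 0.008987
α₁ + 2α₂ = 0.9376
DIC = CA / (α₁ + 2α₂) = 6.93 / 0.9376 = 7.39 mmol/kg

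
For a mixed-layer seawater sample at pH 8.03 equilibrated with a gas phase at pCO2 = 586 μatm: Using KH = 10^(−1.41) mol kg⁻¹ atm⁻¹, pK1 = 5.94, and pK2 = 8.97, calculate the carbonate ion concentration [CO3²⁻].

[CO3²⁻] = 0.322 mmol/kg

[CO2*] = KH · pCO2 = 10^(−1.41) × 586×10^-6 = 2.280×10^-5 mol/kg
α₀ = 1/(1 + K1/[H⁺] + K1K2/[H⁺]²) = 1/(1 + 10^+2.09 + 10^+1.15) = 0.007238
DIC = [CO2*]/α₀ = 2.280×10^-5 / 0.007238 = 3.150 mmol/kg
[CO3²⁻] = α₂·DIC; α₂ = 0.1022, so [CO3²⁻] = 0.1022 × 3.150 = 0.322 mmol/kg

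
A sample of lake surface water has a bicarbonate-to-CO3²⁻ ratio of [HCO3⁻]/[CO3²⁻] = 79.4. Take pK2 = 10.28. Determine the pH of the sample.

From K2 = [H⁺][CO3²⁻]/[HCO3⁻]:  pH = pK2 − log₁₀([HCO3⁻]/[CO3²⁻])
log₁₀(79.4) = +1.900
pH = 10.28 − (+1.900) = 8.38

pH = 8.38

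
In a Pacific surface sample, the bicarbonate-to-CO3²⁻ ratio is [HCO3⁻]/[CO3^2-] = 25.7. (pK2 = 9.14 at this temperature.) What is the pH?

From K2 = [H⁺][CO3^2-]/[HCO3⁻]:  pH = pK2 − log₁₀([HCO3⁻]/[CO3^2-])
log₁₀(25.7) = +1.410
pH = 9.14 − (+1.410) = 7.73

pH = 7.73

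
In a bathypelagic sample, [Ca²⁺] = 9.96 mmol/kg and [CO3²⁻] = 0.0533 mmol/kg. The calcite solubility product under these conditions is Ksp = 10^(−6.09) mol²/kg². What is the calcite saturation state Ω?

Ksp = 10^(−6.09) = 8.128×10^-7
Ω = [Ca²⁺][CO3²⁻]/Ksp = (9.96×10^-3)(0.0533×10^-3) / 8.128×10^-7 = 0.653

Ω = 0.653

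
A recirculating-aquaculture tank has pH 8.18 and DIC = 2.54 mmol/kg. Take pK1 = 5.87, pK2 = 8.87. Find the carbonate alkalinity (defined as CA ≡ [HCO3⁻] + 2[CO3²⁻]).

CA = [HCO3⁻] + 2[CO3²⁻] = (α₁ + 2α₂)·DIC
At pH 8.18: [H⁺]/K1 = 10^-2.31 = 0.0048978, K2/[H⁺] = 10^-0.69 = 0.20417
α₁ = 1/(1 + 0.0048978 + 0.20417) = 1/1.2091 = 0.8271; α₂ = α₁·K2/[H⁺] = 0.1689
α₁ + 2α₂ = 1.1648
CA = 1.1648 × 2.54 = 2.96 mmol/kg

CA = 2.96 mmol/kg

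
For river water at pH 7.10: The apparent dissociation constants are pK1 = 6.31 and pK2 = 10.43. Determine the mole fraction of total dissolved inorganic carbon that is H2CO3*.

α₀ = 1 / (1 + K1/[H⁺] + K1K2/[H⁺]²) = 1 / (1 + 10^+0.79 + 10^-2.54)
   = 1 / (1 + 6.1660 + 0.0028840) = 1/7.1688 = 0.1395

α₀ = 0.139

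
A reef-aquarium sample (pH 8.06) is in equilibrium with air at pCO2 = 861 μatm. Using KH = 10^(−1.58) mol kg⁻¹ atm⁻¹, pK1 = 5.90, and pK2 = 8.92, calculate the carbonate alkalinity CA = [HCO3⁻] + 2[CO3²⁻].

CA = 4.18 mmol/kg

[CO2*] = KH · pCO2 = 10^(−1.58) × 861×10^-6 = 2.265×10^-5 mol/kg
α₀ = 1/(1 + K1/[H⁺] + K1K2/[H⁺]²) = 1/(1 + 10^+2.16 + 10^+1.30) = 0.006042
DIC = [CO2*]/α₀ = 2.265×10^-5 / 0.006042 = 3.748 mmol/kg
CA = (α₁ + 2α₂)·DIC = (0.8734 + 2×0.1206) × 3.748 = 4.18 mmol/kg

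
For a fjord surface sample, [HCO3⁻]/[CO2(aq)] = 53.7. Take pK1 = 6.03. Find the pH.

pH = 7.76

From K1 = [H⁺][HCO3⁻]/[CO2(aq)]:  pH = pK1 + log₁₀([HCO3⁻]/[CO2(aq)])
log₁₀(53.7) = +1.730
pH = 6.03 + (+1.730) = 7.76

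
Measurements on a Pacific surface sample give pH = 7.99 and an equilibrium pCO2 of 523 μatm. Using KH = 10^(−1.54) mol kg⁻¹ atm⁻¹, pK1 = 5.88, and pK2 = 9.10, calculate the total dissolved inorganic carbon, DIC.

[CO2*] = KH · pCO2 = 10^(−1.54) × 523×10^-6 = 1.508×10^-5 mol/kg
α₀ = 1/(1 + K1/[H⁺] + K1K2/[H⁺]²) = 1/(1 + 10^+2.11 + 10^+1.00) = 0.007152
DIC = [CO2*]/α₀ = 1.508×10^-5 / 0.007152 = 2.11 mmol/kg

DIC = 2.11 mmol/kg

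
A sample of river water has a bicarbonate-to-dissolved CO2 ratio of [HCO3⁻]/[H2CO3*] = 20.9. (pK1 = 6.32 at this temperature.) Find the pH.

From K1 = [H⁺][HCO3⁻]/[H2CO3*]:  pH = pK1 + log₁₀([HCO3⁻]/[H2CO3*])
log₁₀(20.9) = +1.320
pH = 6.32 + (+1.320) = 7.64

pH = 7.64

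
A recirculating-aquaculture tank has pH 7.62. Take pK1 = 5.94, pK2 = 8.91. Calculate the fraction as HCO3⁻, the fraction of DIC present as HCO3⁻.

α₁ = 0.933

α₁ = 1 / (1 + [H⁺]/K1 + K2/[H⁺]) = 1 / (1 + 10^-1.68 + 10^-1.29)
   = 1 / (1 + 0.020893 + 0.051286) = 1/1.0722 = 0.9327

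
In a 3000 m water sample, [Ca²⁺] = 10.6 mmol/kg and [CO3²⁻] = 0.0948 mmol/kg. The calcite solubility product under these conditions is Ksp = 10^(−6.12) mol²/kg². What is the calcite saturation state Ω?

Ω = 1.32

Ksp = 10^(−6.12) = 7.586×10^-7
Ω = [Ca²⁺][CO3²⁻]/Ksp = (10.6×10^-3)(0.0948×10^-3) / 7.586×10^-7 = 1.32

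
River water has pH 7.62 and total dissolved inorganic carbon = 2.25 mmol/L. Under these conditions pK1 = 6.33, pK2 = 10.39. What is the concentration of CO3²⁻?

[CO3²⁻] = 3.63 μmol/L

α₂ = 1 / (1 + [H⁺]/K2 + [H⁺]²/(K1K2)) = 1 / (1 + 10^+2.77 + 10^+1.48)
   = 1 / (1 + 588.84 + 30.200) = 1/620.04 = 0.001613
[CO3²⁻] = α₂ × DIC = 0.001613 × 2.25 = 0.00363 mmol/L = 3.63 μmol/L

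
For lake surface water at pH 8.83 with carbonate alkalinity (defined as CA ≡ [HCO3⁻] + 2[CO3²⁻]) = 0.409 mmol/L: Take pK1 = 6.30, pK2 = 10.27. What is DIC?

DIC = 0.396 mmol/L

CA = [HCO3⁻] + 2[CO3²⁻] = (α₁ + 2α₂)·DIC
At pH 8.83: [H⁺]/K1 = 10^-2.53 = 0.0029512, K2/[H⁺] = 10^-1.44 = 0.036308
α₁ = 1/(1 + 0.0029512 + 0.036308) = 1/1.0393 = 0.9622; α₂ = α₁·K2/[H⁺] = 0.03494
α₁ + 2α₂ = 1.0321
DIC = CA / (α₁ + 2α₂) = 0.409 / 1.0321 = 0.396 mmol/L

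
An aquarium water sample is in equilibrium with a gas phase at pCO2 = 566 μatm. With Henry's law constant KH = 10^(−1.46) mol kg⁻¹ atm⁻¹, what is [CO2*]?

KH = 10^(−1.46) = 3.467×10^-2 mol kg⁻¹ atm⁻¹
[CO2*] = KH · pCO2 = 3.467×10^-2 × 566×10^-6 atm = 1.96×10^-5 mol/kg

[CO2*] = 19.6 μmol/kg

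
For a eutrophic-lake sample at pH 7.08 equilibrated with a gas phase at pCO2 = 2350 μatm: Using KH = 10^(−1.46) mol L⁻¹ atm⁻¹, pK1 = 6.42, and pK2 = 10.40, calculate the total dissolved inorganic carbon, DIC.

DIC = 0.454 mmol/L

[CO2*] = KH · pCO2 = 10^(−1.46) × 2350×10^-6 = 8.148×10^-5 mol/L
α₀ = 1/(1 + K1/[H⁺] + K1K2/[H⁺]²) = 1/(1 + 10^+0.66 + 10^-2.66) = 0.1794
DIC = [CO2*]/α₀ = 8.148×10^-5 / 0.1794 = 0.454 mmol/L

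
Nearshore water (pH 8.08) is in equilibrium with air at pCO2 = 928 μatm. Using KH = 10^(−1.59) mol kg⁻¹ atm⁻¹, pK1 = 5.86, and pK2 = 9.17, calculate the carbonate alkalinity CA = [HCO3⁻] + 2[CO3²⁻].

CA = 4.60 mmol/kg

[CO2*] = KH · pCO2 = 10^(−1.59) × 928×10^-6 = 2.385×10^-5 mol/kg
α₀ = 1/(1 + K1/[H⁺] + K1K2/[H⁺]²) = 1/(1 + 10^+2.22 + 10^+1.13) = 0.005542
DIC = [CO2*]/α₀ = 2.385×10^-5 / 0.005542 = 4.304 mmol/kg
CA = (α₁ + 2α₂)·DIC = (0.9197 + 2×0.07476) × 4.304 = 4.60 mmol/kg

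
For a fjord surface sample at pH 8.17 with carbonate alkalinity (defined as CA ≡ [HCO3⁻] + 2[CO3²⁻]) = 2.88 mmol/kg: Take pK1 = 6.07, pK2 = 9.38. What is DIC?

DIC = 2.74 mmol/kg

CA = [HCO3⁻] + 2[CO3²⁻] = (α₁ + 2α₂)·DIC
At pH 8.17: [H⁺]/K1 = 10^-2.10 = 0.0079433, K2/[H⁺] = 10^-1.21 = 0.061660
α₁ = 1/(1 + 0.0079433 + 0.061660) = 1/1.0696 = 0.9349; α₂ = α₁·K2/[H⁺] = 0.05765
α₁ + 2α₂ = 1.0502
DIC = CA / (α₁ + 2α₂) = 2.88 / 1.0502 = 2.74 mmol/kg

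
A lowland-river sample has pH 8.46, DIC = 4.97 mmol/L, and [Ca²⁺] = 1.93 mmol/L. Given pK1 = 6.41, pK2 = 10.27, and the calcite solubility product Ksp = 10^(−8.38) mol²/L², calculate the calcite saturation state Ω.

Ω = 34.8

α₂ = 1 / (1 + [H⁺]/K2 + [H⁺]²/(K1K2)) = 1 / (1 + 10^+1.81 + 10^-0.24)
   = 1 / (1 + 64.565 + 0.57544) = 1/66.141 = 0.01512
[CO3²⁻] = α₂ × DIC = 0.01512 × 4.97 = 0.07514 mmol/L
Ksp = 10^(−8.38) = 4.169×10^-9
Ω = [Ca²⁺][CO3²⁻]/Ksp = (1.93×10^-3)(7.514×10^-5) / 4.169×10^-9 = 34.8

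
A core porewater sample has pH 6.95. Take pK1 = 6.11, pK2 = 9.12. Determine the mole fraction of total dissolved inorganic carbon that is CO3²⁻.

α₂ = 0.00587

α₂ = 1 / (1 + [H⁺]/K2 + [H⁺]²/(K1K2)) = 1 / (1 + 10^+2.17 + 10^+1.33)
   = 1 / (1 + 147.91 + 21.380) = 1/170.29 = 0.005872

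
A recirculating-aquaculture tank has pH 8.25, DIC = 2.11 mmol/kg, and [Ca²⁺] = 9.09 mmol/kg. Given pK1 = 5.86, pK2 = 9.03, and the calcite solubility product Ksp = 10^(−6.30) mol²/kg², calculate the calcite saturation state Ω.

α₂ = 1 / (1 + [H⁺]/K2 + [H⁺]²/(K1K2)) = 1 / (1 + 10^+0.78 + 10^-1.61)
   = 1 / (1 + 6.0256 + 0.024547) = 1/7.0501 = 0.1418
[CO3²⁻] = α₂ × DIC = 0.1418 × 2.11 = 0.2993 mmol/kg
Ksp = 10^(−6.30) = 5.012×10^-7
Ω = [Ca²⁺][CO3²⁻]/Ksp = (9.09×10^-3)(2.993×10^-4) / 5.012×10^-7 = 5.43

Ω = 5.43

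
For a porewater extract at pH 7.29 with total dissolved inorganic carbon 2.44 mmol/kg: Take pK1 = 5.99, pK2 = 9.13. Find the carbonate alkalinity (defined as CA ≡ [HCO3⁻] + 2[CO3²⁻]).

CA = [HCO3⁻] + 2[CO3²⁻] = (α₁ + 2α₂)·DIC
At pH 7.29: [H⁺]/K1 = 10^-1.30 = 0.050119, K2/[H⁺] = 10^-1.84 = 0.014454
α₁ = 1/(1 + 0.050119 + 0.014454) = 1/1.0646 = 0.9393; α₂ = α₁·K2/[H⁺] = 0.01358
α₁ + 2α₂ = 0.9665
CA = 0.9665 × 2.44 = 2.36 mmol/kg

CA = 2.36 mmol/kg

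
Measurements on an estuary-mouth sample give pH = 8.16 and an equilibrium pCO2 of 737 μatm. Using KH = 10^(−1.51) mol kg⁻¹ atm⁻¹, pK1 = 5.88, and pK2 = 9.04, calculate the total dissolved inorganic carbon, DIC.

DIC = 4.93 mmol/kg

[CO2*] = KH · pCO2 = 10^(−1.51) × 737×10^-6 = 2.278×10^-5 mol/kg
α₀ = 1/(1 + K1/[H⁺] + K1K2/[H⁺]²) = 1/(1 + 10^+2.28 + 10^+1.40) = 0.004615
DIC = [CO2*]/α₀ = 2.278×10^-5 / 0.004615 = 4.93 mmol/kg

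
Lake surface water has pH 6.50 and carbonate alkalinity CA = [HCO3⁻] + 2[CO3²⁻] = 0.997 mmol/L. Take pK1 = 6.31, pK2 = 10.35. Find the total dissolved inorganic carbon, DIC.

CA = [HCO3⁻] + 2[CO3²⁻] = (α₁ + 2α₂)·DIC
At pH 6.50: [H⁺]/K1 = 10^-0.19 = 0.64565, K2/[H⁺] = 10^-3.85 = 0.00014125
α₁ = 1/(1 + 0.64565 + 0.00014125) = 1/1.6458 = 0.6076; α₂ = α₁·K2/[H⁺] = 8.583×10^-5
α₁ + 2α₂ = 0.6078
DIC = CA / (α₁ + 2α₂) = 0.997 / 0.6078 = 1.64 mmol/L

DIC = 1.64 mmol/L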